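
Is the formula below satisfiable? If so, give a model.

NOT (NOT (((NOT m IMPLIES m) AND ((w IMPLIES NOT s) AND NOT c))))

s = True; m = True; w = False; c = False

  NOT (NOT (((NOT m IMPLIES m) AND ((w IMPLIES NOT s) AND NOT c)))) = True
    NOT (((NOT m IMPLIES m) AND ((w IMPLIES NOT s) AND NOT c))) = False
      (NOT m IMPLIES m) AND ((w IMPLIES NOT s) AND NOT c) = True
        NOT m IMPLIES m = True
          NOT m = False
        (w IMPLIES NOT s) AND NOT c = True
          w IMPLIES NOT s = True
            NOT s = False
          NOT c = True
The formula evaluates to True.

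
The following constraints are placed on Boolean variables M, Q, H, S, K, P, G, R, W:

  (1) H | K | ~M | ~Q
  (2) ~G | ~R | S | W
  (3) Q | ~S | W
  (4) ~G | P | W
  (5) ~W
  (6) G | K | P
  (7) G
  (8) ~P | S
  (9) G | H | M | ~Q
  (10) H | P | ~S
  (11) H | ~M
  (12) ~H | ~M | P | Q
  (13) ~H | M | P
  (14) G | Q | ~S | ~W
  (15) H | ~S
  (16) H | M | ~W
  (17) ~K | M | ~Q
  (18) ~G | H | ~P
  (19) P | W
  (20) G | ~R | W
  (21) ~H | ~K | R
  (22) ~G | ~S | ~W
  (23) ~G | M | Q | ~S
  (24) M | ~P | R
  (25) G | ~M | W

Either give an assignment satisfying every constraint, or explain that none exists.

M = True, Q = True, H = True, S = True, K = False, P = True, G = True, R = False, W = False

Unit clause (~W) forces W = False.
Unit clause (G) forces G = True.
In (P | W) only P is left, so P = True.
In (~P | S) only S is left, so S = True.
In (H | ~S) only H is left, so H = True.
In (Q | ~S | W) only Q is left, so Q = True.
Set M = True.
Set K = False.
Set R = False.
All clauses satisfied.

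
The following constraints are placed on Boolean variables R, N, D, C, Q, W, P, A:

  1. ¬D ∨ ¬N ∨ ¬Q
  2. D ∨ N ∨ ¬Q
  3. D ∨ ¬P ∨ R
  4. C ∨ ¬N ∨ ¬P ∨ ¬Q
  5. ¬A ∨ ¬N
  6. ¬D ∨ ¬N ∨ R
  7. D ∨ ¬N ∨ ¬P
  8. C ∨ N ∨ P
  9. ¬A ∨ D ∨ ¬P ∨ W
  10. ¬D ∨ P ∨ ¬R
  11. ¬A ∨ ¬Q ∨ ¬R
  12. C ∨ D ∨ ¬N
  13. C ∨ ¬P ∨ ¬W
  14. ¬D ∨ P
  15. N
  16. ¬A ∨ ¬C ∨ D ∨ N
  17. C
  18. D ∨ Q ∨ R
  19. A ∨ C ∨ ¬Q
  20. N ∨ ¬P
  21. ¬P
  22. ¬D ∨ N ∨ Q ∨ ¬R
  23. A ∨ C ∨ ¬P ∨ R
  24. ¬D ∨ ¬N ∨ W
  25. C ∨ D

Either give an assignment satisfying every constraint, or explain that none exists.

R=F, N=T, D=F, C=T, Q=T, W=T, P=F, A=F

Unit clause (N) forces N = True.
Unit clause (C) forces C = True.
Unit clause (¬P) forces P = False.
In (¬A ∨ ¬N) only ¬A is left, so A = False.
In (¬D ∨ P) only ¬D is left, so D = False.
Set R = False.
  then (D ∨ Q ∨ R) forces Q = True.
Set W = True.
All clauses satisfied.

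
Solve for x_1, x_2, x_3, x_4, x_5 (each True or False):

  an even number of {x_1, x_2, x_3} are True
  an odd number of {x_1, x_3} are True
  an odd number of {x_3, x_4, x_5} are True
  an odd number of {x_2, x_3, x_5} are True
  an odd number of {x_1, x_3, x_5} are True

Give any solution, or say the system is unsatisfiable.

x_1 = True, x_2 = True, x_3 = False, x_4 = True, x_5 = False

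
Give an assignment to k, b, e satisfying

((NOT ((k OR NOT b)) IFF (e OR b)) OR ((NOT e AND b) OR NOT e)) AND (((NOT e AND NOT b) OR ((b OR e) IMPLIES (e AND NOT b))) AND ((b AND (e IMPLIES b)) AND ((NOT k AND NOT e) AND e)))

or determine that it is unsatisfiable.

Case b = True: the conjunct (NOT e AND NOT b) OR ((b OR e) IMPLIES (e AND NOT b)) becomes (NOT e AND False) OR (True IMPLIES False) = False.
Case b = False: the conjunct b is False.
Both cases fail — unsatisfiable.

The formula is unsatisfiable.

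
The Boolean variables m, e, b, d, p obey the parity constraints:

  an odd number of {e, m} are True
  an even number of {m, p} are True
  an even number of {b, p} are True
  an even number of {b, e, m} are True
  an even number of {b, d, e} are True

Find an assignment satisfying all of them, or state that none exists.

m = True; e = False; b = True; d = True; p = True

{e, m}: 1 true → odd ✓
{m, p}: 2 true → even ✓
{b, p}: 2 true → even ✓
{b, e, m}: 2 true → even ✓
{b, d, e}: 2 true → even ✓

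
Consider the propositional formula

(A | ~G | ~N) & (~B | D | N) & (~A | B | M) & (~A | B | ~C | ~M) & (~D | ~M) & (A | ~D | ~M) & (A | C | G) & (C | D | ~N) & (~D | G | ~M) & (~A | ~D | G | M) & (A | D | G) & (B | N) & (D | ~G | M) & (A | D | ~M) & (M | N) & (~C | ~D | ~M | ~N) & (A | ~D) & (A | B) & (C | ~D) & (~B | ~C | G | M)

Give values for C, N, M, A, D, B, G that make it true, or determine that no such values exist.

Try C = False:
  (C | ~D) forces D = False.
  (C | D | ~N) forces N = False.
  (~B | D | N) forces B = False.
  clause (B | N) is falsified — backtrack.
So C = True.
Set N = True.
Set M = False.
Set A = True.
  then (~A | B | M) forces B = True.
  then (~B | ~C | G | M) forces G = True.
  then (D | ~G | M) forces D = True.
All clauses satisfied.

C: True, N: True, M: False, A: True, D: True, B: True, G: True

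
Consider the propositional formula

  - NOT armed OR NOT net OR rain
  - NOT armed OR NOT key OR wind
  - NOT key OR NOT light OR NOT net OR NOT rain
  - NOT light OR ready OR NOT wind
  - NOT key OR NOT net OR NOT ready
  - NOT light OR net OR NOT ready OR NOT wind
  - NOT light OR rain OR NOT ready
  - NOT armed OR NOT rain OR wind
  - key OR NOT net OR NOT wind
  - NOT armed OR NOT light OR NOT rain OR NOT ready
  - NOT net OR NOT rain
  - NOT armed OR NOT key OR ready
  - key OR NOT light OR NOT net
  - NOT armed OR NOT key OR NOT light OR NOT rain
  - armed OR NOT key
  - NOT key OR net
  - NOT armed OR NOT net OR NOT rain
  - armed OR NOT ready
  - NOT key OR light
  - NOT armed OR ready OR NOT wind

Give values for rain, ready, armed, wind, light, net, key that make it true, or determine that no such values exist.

rain=T; ready=F; armed=F; wind=F; light=F; net=F; key=F

Set rain = True.
  then (NOT net OR NOT rain) forces net = False.
  then (NOT key OR net) forces key = False.
Set ready = False.
Set armed = False.
Set wind = False.
Set light = False.
All clauses satisfied.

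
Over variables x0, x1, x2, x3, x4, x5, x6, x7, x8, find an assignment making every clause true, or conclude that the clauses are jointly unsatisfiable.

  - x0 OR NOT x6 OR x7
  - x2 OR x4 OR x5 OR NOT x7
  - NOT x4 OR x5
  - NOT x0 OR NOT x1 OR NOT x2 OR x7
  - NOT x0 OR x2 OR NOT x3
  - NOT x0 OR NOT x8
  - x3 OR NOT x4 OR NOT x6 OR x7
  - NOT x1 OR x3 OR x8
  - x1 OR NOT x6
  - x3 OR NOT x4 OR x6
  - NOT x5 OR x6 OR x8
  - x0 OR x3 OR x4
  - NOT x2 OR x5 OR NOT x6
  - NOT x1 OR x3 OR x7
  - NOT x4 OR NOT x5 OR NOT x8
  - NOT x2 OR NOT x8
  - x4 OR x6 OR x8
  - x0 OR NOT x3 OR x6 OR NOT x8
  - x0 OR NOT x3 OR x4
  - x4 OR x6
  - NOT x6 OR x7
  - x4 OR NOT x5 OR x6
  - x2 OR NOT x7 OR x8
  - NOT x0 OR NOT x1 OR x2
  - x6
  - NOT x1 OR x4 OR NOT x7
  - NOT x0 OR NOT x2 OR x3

x0 = True; x1 = True; x2 = True; x3 = True; x4 = True; x5 = True; x6 = True; x7 = True; x8 = False

Unit clause (x6) forces x6 = True.
In (x1 OR NOT x6) only x1 is left, so x1 = True.
In (NOT x6 OR x7) only x7 is left, so x7 = True.
In (NOT x1 OR x4 OR NOT x7) only x4 is left, so x4 = True.
In (NOT x4 OR x5) only x5 is left, so x5 = True.
In (NOT x4 OR NOT x5 OR NOT x8) only NOT x8 is left, so x8 = False.
In (x2 OR NOT x7 OR x8) only x2 is left, so x2 = True.
In (NOT x1 OR x3 OR x8) only x3 is left, so x3 = True.
Set x0 = True.
All clauses satisfied.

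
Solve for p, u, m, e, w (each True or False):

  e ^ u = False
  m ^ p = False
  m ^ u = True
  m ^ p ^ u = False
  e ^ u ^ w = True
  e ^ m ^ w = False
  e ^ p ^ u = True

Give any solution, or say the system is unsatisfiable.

p=T; u=F; m=T; e=F; w=T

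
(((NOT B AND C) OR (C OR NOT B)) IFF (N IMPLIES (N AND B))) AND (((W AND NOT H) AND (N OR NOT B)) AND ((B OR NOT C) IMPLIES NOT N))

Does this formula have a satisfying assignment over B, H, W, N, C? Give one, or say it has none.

B = False; H = False; W = True; N = False; C = True

  ((NOT B AND C) OR (C OR NOT B)) IFF (N IMPLIES (N AND B)) = True
    (NOT B AND C) OR (C OR NOT B) = True
      NOT B AND C = True
        NOT B = True
      C OR NOT B = True
        NOT B = True
    N IMPLIES (N AND B) = True
      N AND B = False
  ((W AND NOT H) AND (N OR NOT B)) AND ((B OR NOT C) IMPLIES NOT N) = True
    (W AND NOT H) AND (N OR NOT B) = True
      W AND NOT H = True
        NOT H = True
      N OR NOT B = True
        NOT B = True
    (B OR NOT C) IMPLIES NOT N = True
      B OR NOT C = False
        NOT C = False
      NOT N = True
Both conjuncts True, so the formula holds.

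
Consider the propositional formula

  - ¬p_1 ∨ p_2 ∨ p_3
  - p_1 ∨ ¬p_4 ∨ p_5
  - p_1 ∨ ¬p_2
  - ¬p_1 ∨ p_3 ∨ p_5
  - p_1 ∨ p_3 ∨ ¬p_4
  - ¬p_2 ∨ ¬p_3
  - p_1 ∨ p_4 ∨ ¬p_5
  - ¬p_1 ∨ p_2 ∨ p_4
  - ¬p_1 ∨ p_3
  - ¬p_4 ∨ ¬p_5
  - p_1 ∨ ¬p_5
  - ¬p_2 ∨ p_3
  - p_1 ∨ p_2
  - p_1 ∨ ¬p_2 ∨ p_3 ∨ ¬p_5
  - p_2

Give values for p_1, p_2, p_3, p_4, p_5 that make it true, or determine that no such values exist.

Unsatisfiable — no assignment works.

Case p_2 = True:
  (p_1 ∨ ¬p_2) forces p_1 = True.
  (¬p_2 ∨ ¬p_3) forces p_3 = False.
  Clause (¬p_1 ∨ p_3) is falsified — contradiction.
Case p_2 = False:
  Clause (p_2) is falsified — contradiction.
Both cases fail, so the formula is unsatisfiable.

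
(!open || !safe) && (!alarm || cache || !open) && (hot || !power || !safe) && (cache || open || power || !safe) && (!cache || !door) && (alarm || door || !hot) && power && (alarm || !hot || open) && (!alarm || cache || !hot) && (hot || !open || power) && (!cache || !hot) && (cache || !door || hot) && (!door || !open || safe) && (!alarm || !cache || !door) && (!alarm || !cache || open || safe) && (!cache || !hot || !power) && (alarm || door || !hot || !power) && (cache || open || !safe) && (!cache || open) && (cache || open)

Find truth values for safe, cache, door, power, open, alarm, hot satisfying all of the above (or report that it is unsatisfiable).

Unit clause (power) forces power = True.
Set safe = False.
Set cache = True.
  then (!cache || !door) forces door = False.
  then (!cache || !hot) forces hot = False.
  then (!cache || open) forces open = True.
Set alarm = True.
All clauses satisfied.

safe: False, cache: True, door: False, power: True, open: True, alarm: True, hot: False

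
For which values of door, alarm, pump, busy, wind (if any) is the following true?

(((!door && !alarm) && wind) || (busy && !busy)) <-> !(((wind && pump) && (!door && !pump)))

door = False; alarm = False; pump = False; busy = True; wind = True

  (((!door && !alarm) && wind) || (busy && !busy)) <-> !(((wind && pump) && (!door && !pump))) = True
    ((!door && !alarm) && wind) || (busy && !busy) = True
      (!door && !alarm) && wind = True
        !door && !alarm = True
          !door = True
          !alarm = True
      busy && !busy = False
        !busy = False
    !(((wind && pump) && (!door && !pump))) = True
      (wind && pump) && (!door && !pump) = False
        wind && pump = False
        !door && !pump = True
          !door = True
          !pump = True
The formula evaluates to True.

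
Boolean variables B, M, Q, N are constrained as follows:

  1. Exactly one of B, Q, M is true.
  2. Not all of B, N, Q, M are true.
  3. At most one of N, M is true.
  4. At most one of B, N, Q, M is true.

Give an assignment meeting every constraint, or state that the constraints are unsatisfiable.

B = False, M = False, Q = True, N = False

  (1) {B, Q, M}: 1 true — exactly one ✓
  (2) {B, N, Q, M}: 1/4 true — not all ✓
  (3) {N, M}: 0 true — at most one ✓
  (4) {B, N, Q, M}: 1 true — at most one ✓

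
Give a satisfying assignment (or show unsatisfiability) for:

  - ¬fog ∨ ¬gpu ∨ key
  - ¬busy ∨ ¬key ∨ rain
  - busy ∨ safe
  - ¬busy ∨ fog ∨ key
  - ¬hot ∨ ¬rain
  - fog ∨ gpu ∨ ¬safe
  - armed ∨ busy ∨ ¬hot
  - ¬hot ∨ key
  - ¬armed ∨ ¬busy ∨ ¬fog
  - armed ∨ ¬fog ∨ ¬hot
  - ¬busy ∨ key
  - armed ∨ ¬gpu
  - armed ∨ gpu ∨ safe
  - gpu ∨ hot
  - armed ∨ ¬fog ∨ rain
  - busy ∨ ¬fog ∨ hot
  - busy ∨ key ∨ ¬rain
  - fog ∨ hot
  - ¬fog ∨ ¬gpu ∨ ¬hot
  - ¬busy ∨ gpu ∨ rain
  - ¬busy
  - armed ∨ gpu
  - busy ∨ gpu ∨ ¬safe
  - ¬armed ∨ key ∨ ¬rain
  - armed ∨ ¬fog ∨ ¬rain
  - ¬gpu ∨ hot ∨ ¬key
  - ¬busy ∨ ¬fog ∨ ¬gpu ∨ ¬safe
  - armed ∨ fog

Unit clause (¬busy) forces busy = False.
In (busy ∨ safe) only safe is left, so safe = True.
In (busy ∨ gpu ∨ ¬safe) only gpu is left, so gpu = True.
In (armed ∨ ¬gpu) only armed is left, so armed = True.
Try key = False:
  (¬fog ∨ ¬gpu ∨ key) forces fog = False.
  (¬hot ∨ key) forces hot = False.
  clause (fog ∨ hot) is falsified — backtrack.
So key = True.
  then (¬gpu ∨ hot ∨ ¬key) forces hot = True.
  then (¬hot ∨ ¬rain) forces rain = False.
  then (¬fog ∨ ¬gpu ∨ ¬hot) forces fog = False.
All clauses satisfied.

key: True, rain: False, safe: True, busy: False, armed: True, hot: True, gpu: True, fog: False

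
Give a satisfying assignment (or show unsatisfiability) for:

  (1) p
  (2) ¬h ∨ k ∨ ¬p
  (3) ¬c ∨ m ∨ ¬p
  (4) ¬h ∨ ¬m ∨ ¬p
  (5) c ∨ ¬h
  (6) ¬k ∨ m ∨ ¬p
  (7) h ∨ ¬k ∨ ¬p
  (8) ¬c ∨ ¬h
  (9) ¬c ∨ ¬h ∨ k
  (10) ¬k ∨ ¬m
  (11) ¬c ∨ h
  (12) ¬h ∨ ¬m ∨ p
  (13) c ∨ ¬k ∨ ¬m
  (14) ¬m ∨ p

m: False, h: False, c: False, k: False, p: True

Unit clause (p) forces p = True.
Set m = False.
  then (¬c ∨ m ∨ ¬p) forces c = False.
  then (c ∨ ¬h) forces h = False.
  then (¬k ∨ m ∨ ¬p) forces k = False.
All clauses satisfied.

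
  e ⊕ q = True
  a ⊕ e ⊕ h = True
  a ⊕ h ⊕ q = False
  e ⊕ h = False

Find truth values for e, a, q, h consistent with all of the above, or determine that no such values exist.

e: False, a: True, q: True, h: False

e ⊕ q = F ⊕ T = True ✓
a ⊕ e ⊕ h = T ⊕ F ⊕ F = True ✓
a ⊕ h ⊕ q = T ⊕ F ⊕ T = False ✓
e ⊕ h = F ⊕ F = False ✓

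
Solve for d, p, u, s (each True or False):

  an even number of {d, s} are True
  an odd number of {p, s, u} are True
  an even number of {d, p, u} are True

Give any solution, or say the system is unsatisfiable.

Adding constraints 1, 2, 3 mod 2: every variable appears an even number of times on the left, so the left side is 0.
But the right sides sum to 1 (mod 2). 0 ≠ 1 — the system is inconsistent.

Unsatisfiable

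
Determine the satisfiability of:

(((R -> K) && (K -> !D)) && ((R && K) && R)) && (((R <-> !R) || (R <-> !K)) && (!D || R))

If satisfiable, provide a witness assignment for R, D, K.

Unsatisfiable — no assignment works.

Case R = True: the formula simplifies to ((K && (K -> !D)) && K) && !K.
  K = True: the conjunct !K is False.
  K = False: the conjunct K is False.
Case R = False: the conjunct R is False.
Both cases fail — unsatisfiable.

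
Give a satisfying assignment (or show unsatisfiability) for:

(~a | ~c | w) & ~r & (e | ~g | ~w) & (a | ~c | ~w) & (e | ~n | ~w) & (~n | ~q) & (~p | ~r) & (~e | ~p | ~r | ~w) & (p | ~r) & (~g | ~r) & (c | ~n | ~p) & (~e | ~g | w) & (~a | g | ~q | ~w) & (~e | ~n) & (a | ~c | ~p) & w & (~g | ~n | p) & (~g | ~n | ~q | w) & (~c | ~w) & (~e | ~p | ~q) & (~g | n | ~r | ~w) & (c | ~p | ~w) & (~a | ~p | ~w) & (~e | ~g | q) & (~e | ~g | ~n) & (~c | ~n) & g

w=T, a=T, r=F, e=T, q=T, g=T, c=F, n=F, p=F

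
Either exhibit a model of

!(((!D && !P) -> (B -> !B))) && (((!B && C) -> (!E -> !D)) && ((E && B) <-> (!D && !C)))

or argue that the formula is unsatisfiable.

B = True; C = False; E = True; P = False; D = False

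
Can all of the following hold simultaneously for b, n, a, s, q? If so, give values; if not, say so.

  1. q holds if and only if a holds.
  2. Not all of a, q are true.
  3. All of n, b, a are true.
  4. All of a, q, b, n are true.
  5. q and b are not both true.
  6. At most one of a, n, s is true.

UNSATISFIABLE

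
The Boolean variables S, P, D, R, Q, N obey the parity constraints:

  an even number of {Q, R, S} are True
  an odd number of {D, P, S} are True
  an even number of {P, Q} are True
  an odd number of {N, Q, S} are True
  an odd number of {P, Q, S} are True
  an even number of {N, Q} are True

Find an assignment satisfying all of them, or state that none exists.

S = True; P = False; D = False; R = True; Q = False; N = False

{Q, R, S}: 2 true → even ✓
{D, P, S}: 1 true → odd ✓
{P, Q}: 0 true → even ✓
{N, Q, S}: 1 true → odd ✓
{P, Q, S}: 1 true → odd ✓
{N, Q}: 0 true → even ✓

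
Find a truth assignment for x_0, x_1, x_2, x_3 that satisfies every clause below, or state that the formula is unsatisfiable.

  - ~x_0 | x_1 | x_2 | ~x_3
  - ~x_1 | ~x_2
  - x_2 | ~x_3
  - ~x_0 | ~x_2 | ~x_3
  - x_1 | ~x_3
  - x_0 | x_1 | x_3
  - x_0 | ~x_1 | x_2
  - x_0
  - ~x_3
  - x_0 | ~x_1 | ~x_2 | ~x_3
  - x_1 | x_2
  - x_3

Case x_3 = True:
  Clause (~x_3) is falsified — contradiction.
Case x_3 = False:
  Clause (x_3) is falsified — contradiction.
Both cases fail, so the formula is unsatisfiable.

The formula is unsatisfiable.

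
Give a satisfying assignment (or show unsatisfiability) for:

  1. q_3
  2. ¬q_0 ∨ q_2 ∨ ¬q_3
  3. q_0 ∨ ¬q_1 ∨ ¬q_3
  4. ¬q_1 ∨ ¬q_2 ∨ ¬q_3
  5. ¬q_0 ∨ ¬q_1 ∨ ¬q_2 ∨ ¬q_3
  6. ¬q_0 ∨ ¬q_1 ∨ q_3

Unit clause (q_3) forces q_3 = True.
Set q_0 = False.
  then (q_0 ∨ ¬q_1 ∨ ¬q_3) forces q_1 = False.
Set q_2 = False.
All clauses satisfied.

q_0 = False; q_1 = False; q_2 = False; q_3 = True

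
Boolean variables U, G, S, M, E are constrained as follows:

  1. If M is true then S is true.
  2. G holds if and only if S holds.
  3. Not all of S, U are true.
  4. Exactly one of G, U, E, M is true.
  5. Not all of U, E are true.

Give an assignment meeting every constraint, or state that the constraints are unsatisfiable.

U = False; G = True; S = True; M = False; E = False

  (1) M=F ⇒ S: vacuous ✓
  (2) G=T, S=T — same ✓
  (3) {S, U}: 1/2 true — not all ✓
  (4) {G, U, E, M}: 1 true — exactly one ✓
  (5) {U, E}: 0/2 true — not all ✓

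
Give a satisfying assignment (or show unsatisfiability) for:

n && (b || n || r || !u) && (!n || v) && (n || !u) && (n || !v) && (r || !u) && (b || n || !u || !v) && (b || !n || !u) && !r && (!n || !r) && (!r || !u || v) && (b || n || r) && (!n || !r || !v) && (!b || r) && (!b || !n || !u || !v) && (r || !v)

UNSATISFIABLE

Case n = True:
  (!n || v) forces v = True.
  (!r) forces r = False.
  Clause (r || !v) is falsified — contradiction.
Case n = False:
  Clause (n) is falsified — contradiction.
Both cases fail, so the formula is unsatisfiable.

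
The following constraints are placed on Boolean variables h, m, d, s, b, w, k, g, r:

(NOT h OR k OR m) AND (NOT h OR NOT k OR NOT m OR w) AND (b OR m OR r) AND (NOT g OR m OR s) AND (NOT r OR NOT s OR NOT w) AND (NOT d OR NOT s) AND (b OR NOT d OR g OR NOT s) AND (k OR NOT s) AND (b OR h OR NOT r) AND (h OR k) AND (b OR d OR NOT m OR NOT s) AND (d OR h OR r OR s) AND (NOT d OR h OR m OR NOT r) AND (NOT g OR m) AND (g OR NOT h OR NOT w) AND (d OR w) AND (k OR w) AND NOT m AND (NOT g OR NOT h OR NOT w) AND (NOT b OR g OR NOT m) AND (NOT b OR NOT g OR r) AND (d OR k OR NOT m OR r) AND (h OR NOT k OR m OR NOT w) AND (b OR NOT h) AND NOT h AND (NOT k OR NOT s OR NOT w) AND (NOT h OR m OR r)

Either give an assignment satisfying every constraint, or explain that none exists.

Unit clause (NOT m) forces m = False.
Unit clause (NOT h) forces h = False.
In (h OR k) only k is left, so k = True.
In (NOT g OR m) only NOT g is left, so g = False.
In (h OR NOT k OR m OR NOT w) only NOT w is left, so w = False.
In (d OR w) only d is left, so d = True.
In (NOT d OR NOT s) only NOT s is left, so s = False.
In (NOT d OR h OR m OR NOT r) only NOT r is left, so r = False.
In (b OR m OR r) only b is left, so b = True.
All clauses satisfied.

h: False, m: False, d: True, s: False, b: True, w: False, k: True, g: False, r: False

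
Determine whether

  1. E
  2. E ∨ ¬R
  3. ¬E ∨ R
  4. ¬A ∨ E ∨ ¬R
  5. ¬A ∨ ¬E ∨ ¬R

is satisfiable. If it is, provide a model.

Unit clause (E) forces E = True.
In (¬E ∨ R) only R is left, so R = True.
In (¬A ∨ ¬E ∨ ¬R) only ¬A is left, so A = False.
All clauses satisfied.

A: False; R: True; E: True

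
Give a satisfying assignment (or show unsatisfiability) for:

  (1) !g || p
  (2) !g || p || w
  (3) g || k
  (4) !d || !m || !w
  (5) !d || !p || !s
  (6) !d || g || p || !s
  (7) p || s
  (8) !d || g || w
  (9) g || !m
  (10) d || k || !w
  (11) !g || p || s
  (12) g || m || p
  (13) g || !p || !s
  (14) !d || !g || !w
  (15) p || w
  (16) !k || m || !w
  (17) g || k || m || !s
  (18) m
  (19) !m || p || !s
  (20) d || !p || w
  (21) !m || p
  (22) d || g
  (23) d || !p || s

Unit clause (m) forces m = True.
In (!m || p) only p is left, so p = True.
In (g || !m) only g is left, so g = True.
Set w = False.
  then (d || !p || w) forces d = True.
  then (!d || !p || !s) forces s = False.
Set k = False.
All clauses satisfied.

w: False; p: True; s: False; m: True; k: False; d: True; g: True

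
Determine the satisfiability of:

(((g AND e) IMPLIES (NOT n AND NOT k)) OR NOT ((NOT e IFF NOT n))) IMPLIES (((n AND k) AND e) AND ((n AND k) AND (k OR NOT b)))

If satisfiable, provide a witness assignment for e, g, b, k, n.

e = True; g = False; b = True; k = True; n = True

  (((g AND e) IMPLIES (NOT n AND NOT k)) OR NOT ((NOT e IFF NOT n))) IMPLIES (((n AND k) AND e) AND ((n AND k) AND (k OR NOT b))) = True
    ((g AND e) IMPLIES (NOT n AND NOT k)) OR NOT ((NOT e IFF NOT n)) = True
      (g AND e) IMPLIES (NOT n AND NOT k) = True
        g AND e = False
        NOT n AND NOT k = False
          NOT n = False
          NOT k = False
      NOT ((NOT e IFF NOT n)) = False
        NOT e IFF NOT n = True
          NOT e = False
          NOT n = False
    ((n AND k) AND e) AND ((n AND k) AND (k OR NOT b)) = True
      (n AND k) AND e = True
        n AND k = True
      (n AND k) AND (k OR NOT b) = True
        n AND k = True
        k OR NOT b = True
          NOT b = False
The formula evaluates to True.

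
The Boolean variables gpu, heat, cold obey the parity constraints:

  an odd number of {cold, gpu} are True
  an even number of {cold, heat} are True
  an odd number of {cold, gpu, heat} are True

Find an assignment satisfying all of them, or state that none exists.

gpu=T, heat=F, cold=F

{cold, gpu}: 1 true → odd ✓
{cold, heat}: 0 true → even ✓
{cold, gpu, heat}: 1 true → odd ✓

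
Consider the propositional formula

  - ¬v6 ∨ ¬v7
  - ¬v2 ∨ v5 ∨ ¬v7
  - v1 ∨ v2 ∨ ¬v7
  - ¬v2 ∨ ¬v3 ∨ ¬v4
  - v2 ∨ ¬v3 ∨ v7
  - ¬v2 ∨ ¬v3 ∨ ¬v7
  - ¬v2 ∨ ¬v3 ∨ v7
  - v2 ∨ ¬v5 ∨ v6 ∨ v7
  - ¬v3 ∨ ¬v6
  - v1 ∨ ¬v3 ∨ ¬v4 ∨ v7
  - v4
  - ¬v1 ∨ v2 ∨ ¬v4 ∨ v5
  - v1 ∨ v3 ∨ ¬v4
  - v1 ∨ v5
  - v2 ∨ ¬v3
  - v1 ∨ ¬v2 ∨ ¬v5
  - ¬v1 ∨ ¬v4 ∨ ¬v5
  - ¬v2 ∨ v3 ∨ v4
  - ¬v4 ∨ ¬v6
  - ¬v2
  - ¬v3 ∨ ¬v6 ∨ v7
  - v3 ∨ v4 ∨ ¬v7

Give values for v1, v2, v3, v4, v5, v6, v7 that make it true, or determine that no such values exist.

Case v2 = True:
  Clause (¬v2) is falsified — contradiction.
Case v2 = False:
  (v4) forces v4 = True.
  (v2 ∨ ¬v3) forces v3 = False.
  (v1 ∨ v3 ∨ ¬v4) forces v1 = True.
  (¬v1 ∨ v2 ∨ ¬v4 ∨ v5) forces v5 = True.
  Clause (¬v1 ∨ ¬v4 ∨ ¬v5) is falsified — contradiction.
Both cases fail, so the formula is unsatisfiable.

UNSATISFIABLE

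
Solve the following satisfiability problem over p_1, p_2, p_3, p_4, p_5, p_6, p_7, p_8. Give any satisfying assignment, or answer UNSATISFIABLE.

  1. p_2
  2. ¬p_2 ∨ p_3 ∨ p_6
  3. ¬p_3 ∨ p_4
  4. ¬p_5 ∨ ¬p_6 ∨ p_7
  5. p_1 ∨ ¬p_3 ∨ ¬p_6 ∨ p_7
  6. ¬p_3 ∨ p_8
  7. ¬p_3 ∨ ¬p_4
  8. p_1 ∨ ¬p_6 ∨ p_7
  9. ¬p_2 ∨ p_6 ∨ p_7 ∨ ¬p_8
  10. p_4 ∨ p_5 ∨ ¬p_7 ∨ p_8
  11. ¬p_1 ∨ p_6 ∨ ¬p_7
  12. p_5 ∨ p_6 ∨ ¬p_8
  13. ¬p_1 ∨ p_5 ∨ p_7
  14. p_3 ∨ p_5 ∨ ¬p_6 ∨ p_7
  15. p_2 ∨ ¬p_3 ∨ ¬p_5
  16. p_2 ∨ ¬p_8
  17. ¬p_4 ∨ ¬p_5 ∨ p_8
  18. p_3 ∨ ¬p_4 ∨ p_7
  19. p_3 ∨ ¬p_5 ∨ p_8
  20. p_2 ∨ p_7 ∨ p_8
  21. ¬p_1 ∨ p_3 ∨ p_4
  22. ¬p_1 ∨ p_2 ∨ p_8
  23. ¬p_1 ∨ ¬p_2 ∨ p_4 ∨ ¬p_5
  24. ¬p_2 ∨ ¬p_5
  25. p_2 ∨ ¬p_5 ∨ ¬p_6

Unit clause (p_2) forces p_2 = True.
In (¬p_2 ∨ ¬p_5) only ¬p_5 is left, so p_5 = False.
Set p_1 = False.
Try p_3 = True:
  (¬p_3 ∨ p_4) forces p_4 = True.
  clause (¬p_3 ∨ ¬p_4) is falsified — backtrack.
So p_3 = False.
  then (¬p_2 ∨ p_3 ∨ p_6) forces p_6 = True.
  then (p_1 ∨ ¬p_6 ∨ p_7) forces p_7 = True.
Set p_4 = False.
  then (p_4 ∨ p_5 ∨ ¬p_7 ∨ p_8) forces p_8 = True.
All clauses satisfied.

p_1: False; p_2: True; p_3: False; p_4: False; p_5: False; p_6: True; p_7: True; p_8: True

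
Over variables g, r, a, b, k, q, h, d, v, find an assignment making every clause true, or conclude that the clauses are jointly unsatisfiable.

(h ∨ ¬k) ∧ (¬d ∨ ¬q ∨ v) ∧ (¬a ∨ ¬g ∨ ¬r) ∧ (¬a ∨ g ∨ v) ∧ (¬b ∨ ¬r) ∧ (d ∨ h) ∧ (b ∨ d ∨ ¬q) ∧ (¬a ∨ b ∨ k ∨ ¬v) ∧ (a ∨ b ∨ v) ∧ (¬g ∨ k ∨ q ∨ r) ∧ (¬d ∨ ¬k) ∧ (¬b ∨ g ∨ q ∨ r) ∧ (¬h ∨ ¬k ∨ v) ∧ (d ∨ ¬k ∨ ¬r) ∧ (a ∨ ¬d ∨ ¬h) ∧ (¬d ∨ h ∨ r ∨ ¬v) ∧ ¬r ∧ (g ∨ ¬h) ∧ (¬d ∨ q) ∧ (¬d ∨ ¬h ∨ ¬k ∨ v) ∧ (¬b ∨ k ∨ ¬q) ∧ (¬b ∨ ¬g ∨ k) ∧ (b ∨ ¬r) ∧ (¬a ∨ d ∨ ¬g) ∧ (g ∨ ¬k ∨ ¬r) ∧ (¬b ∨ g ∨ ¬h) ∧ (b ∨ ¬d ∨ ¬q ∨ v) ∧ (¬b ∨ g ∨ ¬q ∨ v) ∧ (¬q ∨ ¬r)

g: True, r: False, a: False, b: True, k: True, q: True, h: True, d: False, v: True

Unit clause (¬r) forces r = False.
Set g = True.
Set a = False.
Set b = True.
  then (¬b ∨ ¬g ∨ k) forces k = True.
  then (h ∨ ¬k) forces h = True.
  then (¬d ∨ ¬k) forces d = False.
  then (¬h ∨ ¬k ∨ v) forces v = True.
Set q = True.
All clauses satisfied.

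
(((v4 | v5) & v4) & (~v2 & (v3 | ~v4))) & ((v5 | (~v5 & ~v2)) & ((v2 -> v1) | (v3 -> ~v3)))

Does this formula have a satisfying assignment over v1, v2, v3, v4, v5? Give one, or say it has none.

v1 = False, v2 = False, v3 = True, v4 = True, v5 = False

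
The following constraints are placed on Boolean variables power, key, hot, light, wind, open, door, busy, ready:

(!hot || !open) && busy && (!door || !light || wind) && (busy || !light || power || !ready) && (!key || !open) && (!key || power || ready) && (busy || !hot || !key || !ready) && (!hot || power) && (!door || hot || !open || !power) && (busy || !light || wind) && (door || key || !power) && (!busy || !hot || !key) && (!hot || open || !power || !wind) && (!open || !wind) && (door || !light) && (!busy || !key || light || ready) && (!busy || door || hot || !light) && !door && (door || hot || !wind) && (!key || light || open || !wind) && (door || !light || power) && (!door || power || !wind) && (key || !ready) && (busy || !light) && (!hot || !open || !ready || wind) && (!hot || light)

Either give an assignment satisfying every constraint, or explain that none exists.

Unit clause (busy) forces busy = True.
Unit clause (!door) forces door = False.
In (door || !light) only !light is left, so light = False.
In (!hot || light) only !hot is left, so hot = False.
In (door || hot || !wind) only !wind is left, so wind = False.
Set power = True.
  then (door || key || !power) forces key = True.
  then (!busy || !key || light || ready) forces ready = True.
  then (!key || !open) forces open = False.
All clauses satisfied.

power: True, key: True, hot: False, light: False, wind: False, open: False, door: False, busy: True, ready: True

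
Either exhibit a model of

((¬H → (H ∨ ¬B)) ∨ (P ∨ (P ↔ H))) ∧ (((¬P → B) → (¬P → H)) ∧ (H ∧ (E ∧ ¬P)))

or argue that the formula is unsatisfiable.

H = True; E = True; P = False; B = False

  (¬H → (H ∨ ¬B)) ∨ (P ∨ (P ↔ H)) = True
    ¬H → (H ∨ ¬B) = True
      ¬H = False
      H ∨ ¬B = True
        ¬B = True
    P ∨ (P ↔ H) = False
      P ↔ H = False
  ((¬P → B) → (¬P → H)) ∧ (H ∧ (E ∧ ¬P)) = True
    (¬P → B) → (¬P → H) = True
      ¬P → B = False
        ¬P = True
      ¬P → H = True
        ¬P = True
    H ∧ (E ∧ ¬P) = True
      E ∧ ¬P = True
        ¬P = True
Both conjuncts True, so the formula holds.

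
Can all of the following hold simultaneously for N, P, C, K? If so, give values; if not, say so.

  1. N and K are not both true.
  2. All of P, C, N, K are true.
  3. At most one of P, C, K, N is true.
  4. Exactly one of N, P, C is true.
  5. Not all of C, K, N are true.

Unsatisfiable

Case P = True:
  (2) forces C = True.
  Constraint (3) is violated (P=T, C=T) — contradiction.
Case P = False:
  Constraint (2) is violated (P=F) — contradiction.
Both cases fail — unsatisfiable.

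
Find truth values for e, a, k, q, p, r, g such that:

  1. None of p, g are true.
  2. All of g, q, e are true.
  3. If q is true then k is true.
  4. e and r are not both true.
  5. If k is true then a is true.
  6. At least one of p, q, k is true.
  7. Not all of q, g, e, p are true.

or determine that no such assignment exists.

Case g = True:
  Constraint (1) is violated (g=T) — contradiction.
Case g = False:
  Constraint (2) is violated (g=F) — contradiction.
Both cases fail — unsatisfiable.

Unsatisfiable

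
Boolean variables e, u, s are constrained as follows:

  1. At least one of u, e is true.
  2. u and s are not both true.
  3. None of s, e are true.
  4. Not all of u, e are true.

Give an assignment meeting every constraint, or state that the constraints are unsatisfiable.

e = False, u = True, s = False

  (1) {u, e}: 1 true — at least one ✓
  (2) u=T, s=F — not both ✓
  (3) {s, e}: 0 true — none ✓
  (4) {u, e}: 1/2 true — not all ✓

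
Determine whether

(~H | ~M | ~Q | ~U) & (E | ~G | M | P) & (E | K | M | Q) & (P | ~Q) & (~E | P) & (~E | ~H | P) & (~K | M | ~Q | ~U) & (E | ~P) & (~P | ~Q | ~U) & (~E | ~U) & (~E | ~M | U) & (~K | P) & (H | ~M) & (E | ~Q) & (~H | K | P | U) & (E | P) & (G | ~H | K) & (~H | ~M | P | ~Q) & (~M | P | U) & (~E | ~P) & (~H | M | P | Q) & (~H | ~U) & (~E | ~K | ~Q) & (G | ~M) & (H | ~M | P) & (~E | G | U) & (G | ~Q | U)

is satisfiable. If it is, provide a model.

Case E = True:
  (~E | P) forces P = True.
  Clause (~E | ~P) is falsified — contradiction.
Case E = False:
  (E | ~P) forces P = False.
  Clause (E | P) is falsified — contradiction.
Both cases fail, so the formula is unsatisfiable.

UNSATISFIABLE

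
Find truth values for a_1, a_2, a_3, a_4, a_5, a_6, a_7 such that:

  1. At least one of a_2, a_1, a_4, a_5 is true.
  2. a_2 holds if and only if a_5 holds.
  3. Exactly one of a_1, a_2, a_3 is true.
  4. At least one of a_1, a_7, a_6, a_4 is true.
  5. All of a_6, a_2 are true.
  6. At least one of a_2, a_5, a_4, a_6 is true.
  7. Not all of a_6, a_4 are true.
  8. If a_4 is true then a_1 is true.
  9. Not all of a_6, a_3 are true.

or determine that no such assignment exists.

a_1 = False; a_2 = True; a_3 = False; a_4 = False; a_5 = True; a_6 = True; a_7 = True

  (1) {a_2, a_1, a_4, a_5}: 2 true — at least one ✓
  (2) a_2=T, a_5=T — same ✓
  (3) {a_1, a_2, a_3}: 1 true — exactly one ✓
  (4) {a_1, a_7, a_6, a_4}: 2 true — at least one ✓
  (5) {a_6, a_2}: all 2 true ✓
  (6) {a_2, a_5, a_4, a_6}: 3 true — at least one ✓
  (7) {a_6, a_4}: 1/2 true — not all ✓
  (8) a_4=F ⇒ a_1: vacuous ✓
  (9) {a_6, a_3}: 1/2 true — not all ✓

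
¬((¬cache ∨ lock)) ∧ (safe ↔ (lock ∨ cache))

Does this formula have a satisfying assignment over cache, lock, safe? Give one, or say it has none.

cache: True, lock: False, safe: True

  ¬((¬cache ∨ lock)) = True
    ¬cache ∨ lock = False
      ¬cache = False
  safe ↔ (lock ∨ cache) = True
    lock ∨ cache = True
Both conjuncts True, so the formula holds.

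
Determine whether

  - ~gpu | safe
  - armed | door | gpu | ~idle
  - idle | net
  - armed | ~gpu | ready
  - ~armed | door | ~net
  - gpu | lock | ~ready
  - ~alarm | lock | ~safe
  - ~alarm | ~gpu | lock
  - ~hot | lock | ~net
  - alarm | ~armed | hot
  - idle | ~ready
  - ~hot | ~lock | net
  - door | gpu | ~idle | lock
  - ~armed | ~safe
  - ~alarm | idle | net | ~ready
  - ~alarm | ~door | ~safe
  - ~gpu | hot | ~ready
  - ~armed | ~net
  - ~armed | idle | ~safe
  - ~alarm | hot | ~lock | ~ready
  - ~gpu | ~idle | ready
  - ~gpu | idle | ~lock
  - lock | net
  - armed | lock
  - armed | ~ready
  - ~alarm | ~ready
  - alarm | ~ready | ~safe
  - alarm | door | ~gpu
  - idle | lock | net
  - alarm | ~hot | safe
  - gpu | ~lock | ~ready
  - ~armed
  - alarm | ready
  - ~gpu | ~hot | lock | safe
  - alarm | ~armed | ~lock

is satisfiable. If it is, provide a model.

gpu = False, alarm = True, door = True, idle = False, ready = False, safe = False, net = True, lock = True, hot = False, armed = False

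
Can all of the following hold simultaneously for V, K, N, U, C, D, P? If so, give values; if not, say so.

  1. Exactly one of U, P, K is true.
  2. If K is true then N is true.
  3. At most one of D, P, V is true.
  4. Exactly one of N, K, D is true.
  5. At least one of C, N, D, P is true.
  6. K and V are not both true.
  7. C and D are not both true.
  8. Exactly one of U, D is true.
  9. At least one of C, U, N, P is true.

V = True, K = False, N = True, U = True, C = False, D = False, P = False

  (1) {U, P, K}: 1 true — exactly one ✓
  (2) K=F ⇒ N: vacuous ✓
  (3) {D, P, V}: 1 true — at most one ✓
  (4) {N, K, D}: 1 true — exactly one ✓
  (5) {C, N, D, P}: 1 true — at least one ✓
  (6) K=F, V=T — not both ✓
  (7) C=F, D=F — not both ✓
  (8) {U, D}: 1 true — exactly one ✓
  (9) {C, U, N, P}: 2 true — at least one ✓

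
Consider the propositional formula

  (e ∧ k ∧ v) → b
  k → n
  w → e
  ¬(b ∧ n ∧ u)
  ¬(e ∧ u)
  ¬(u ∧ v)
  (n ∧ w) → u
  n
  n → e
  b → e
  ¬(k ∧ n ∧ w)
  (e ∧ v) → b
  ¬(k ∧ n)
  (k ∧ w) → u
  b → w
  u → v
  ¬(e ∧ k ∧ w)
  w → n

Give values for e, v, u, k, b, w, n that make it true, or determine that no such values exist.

e=T, v=F, u=F, k=F, b=F, w=F, n=T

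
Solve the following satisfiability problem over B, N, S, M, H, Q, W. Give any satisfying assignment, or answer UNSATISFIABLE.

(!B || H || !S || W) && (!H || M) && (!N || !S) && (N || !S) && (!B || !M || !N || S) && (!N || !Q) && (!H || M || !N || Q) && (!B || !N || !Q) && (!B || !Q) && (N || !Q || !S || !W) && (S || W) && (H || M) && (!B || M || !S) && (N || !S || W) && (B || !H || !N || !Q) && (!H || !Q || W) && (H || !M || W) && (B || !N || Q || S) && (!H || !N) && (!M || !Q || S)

B = False; N = False; S = False; M = True; H = True; Q = False; W = True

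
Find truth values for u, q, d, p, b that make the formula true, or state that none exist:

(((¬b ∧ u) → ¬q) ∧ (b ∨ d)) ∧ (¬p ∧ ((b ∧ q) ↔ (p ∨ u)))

u=F; q=F; d=T; p=F; b=T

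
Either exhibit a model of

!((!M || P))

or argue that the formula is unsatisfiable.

M = True; P = False

  !((!M || P)) = True
    !M || P = False
      !M = False
The formula evaluates to True.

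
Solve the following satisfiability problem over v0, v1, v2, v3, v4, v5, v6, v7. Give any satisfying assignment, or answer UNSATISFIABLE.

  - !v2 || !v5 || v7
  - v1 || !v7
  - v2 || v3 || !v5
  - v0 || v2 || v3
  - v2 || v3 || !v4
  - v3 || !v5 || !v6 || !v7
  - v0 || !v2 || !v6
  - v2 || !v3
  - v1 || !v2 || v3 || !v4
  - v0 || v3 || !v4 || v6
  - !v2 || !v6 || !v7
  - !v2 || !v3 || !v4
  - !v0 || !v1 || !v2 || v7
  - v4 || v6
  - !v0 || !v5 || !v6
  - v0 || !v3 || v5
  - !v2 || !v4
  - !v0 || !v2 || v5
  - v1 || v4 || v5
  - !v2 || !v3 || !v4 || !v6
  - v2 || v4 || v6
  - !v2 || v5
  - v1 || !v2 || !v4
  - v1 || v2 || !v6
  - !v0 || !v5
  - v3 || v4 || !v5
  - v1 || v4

v0=T, v1=T, v2=F, v3=F, v4=F, v5=F, v6=T, v7=F

Set v0 = True.
  then (!v0 || !v5) forces v5 = False.
  then (!v0 || !v2 || v5) forces v2 = False.
  then (v2 || !v3) forces v3 = False.
  then (v2 || v3 || !v4) forces v4 = False.
  then (v4 || v6) forces v6 = True.
  then (v1 || v4 || v5) forces v1 = True.
Set v7 = False.
All clauses satisfied.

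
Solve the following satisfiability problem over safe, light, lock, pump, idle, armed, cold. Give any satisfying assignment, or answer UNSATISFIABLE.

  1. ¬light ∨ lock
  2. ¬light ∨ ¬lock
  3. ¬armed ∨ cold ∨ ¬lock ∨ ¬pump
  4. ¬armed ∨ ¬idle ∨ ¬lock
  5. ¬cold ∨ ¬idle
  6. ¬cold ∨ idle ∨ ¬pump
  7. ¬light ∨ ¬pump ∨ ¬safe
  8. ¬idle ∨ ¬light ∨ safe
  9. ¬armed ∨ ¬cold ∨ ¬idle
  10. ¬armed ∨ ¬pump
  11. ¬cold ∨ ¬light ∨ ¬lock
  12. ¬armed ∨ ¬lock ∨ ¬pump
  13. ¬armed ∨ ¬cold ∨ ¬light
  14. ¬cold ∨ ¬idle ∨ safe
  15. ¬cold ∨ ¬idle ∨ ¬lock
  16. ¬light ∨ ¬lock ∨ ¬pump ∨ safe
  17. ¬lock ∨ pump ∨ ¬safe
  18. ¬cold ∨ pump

safe: False, light: False, lock: False, pump: False, idle: False, armed: False, cold: False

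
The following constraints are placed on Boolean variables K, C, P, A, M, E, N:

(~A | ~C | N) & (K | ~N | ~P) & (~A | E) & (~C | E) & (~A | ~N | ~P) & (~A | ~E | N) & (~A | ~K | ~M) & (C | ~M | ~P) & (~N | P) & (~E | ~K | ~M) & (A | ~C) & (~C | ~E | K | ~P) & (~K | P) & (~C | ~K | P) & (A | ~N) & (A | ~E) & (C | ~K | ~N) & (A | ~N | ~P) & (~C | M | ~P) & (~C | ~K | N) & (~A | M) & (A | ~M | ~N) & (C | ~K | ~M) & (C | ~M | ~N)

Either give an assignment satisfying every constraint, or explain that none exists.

Set K = False.
Try C = True:
  (~C | E) forces E = True.
  (A | ~C) forces A = True.
  (~A | ~C | N) forces N = True.
  (K | ~N | ~P) forces P = False.
  clause (~N | P) is falsified — backtrack.
So C = False.
Set P = True.
  then (K | ~N | ~P) forces N = False.
  then (C | ~M | ~P) forces M = False.
  then (~A | M) forces A = False.
  then (A | ~E) forces E = False.
All clauses satisfied.

K = False; C = False; P = True; A = False; M = False; E = False; N = False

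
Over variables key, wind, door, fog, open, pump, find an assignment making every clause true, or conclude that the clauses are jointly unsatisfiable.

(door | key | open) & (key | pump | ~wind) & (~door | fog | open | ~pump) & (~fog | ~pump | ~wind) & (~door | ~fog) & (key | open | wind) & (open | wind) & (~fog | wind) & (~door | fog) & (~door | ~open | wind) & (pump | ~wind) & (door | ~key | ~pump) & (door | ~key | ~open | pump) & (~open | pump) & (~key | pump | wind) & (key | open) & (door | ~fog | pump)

key = False, wind = True, door = False, fog = False, open = True, pump = True

Set key = False.
  then (key | open) forces open = True.
  then (~open | pump) forces pump = True.
Set wind = True.
  then (~fog | ~pump | ~wind) forces fog = False.
  then (~door | fog) forces door = False.
All clauses satisfied.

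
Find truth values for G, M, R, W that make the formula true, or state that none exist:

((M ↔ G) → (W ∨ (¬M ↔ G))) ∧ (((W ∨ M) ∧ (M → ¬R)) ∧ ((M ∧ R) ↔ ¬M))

G = False; M = True; R = False; W = False

  (M ↔ G) → (W ∨ (¬M ↔ G)) = True
    M ↔ G = False
    W ∨ (¬M ↔ G) = True
      ¬M ↔ G = True
        ¬M = False
  ((W ∨ M) ∧ (M → ¬R)) ∧ ((M ∧ R) ↔ ¬M) = True
    (W ∨ M) ∧ (M → ¬R) = True
      W ∨ M = True
      M → ¬R = True
        ¬R = True
    (M ∧ R) ↔ ¬M = True
      M ∧ R = False
      ¬M = False
Both conjuncts True, so the formula holds.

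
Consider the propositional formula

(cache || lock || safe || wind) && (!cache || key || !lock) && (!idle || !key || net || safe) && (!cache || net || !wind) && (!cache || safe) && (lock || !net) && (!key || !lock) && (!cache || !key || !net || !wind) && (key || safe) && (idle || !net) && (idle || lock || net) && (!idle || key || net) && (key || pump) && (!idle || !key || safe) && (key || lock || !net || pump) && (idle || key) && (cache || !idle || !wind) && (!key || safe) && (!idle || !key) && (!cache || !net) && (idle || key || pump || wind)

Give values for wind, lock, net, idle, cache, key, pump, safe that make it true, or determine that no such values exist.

Set wind = False.
Set lock = True.
  then (!key || !lock) forces key = False.
  then (key || safe) forces safe = True.
  then (key || pump) forces pump = True.
  then (idle || key) forces idle = True.
  then (!cache || key || !lock) forces cache = False.
  then (!idle || key || net) forces net = True.
All clauses satisfied.

wind = False; lock = True; net = True; idle = True; cache = False; key = False; pump = True; safe = True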